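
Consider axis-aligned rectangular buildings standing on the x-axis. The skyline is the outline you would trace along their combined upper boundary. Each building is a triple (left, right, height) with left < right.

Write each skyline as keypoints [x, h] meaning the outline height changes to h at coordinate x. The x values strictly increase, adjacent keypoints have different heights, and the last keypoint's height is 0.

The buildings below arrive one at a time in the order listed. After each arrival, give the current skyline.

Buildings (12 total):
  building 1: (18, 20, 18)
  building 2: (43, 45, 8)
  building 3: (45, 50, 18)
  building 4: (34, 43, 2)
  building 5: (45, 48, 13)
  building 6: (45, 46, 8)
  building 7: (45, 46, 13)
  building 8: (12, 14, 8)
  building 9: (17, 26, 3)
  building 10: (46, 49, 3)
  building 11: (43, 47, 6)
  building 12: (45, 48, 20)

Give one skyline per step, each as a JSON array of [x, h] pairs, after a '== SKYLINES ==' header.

== SKYLINES ==
[[18,18],[20,0]]
[[18,18],[20,0],[43,8],[45,0]]
[[18,18],[20,0],[43,8],[45,18],[50,0]]
[[18,18],[20,0],[34,2],[43,8],[45,18],[50,0]]
[[18,18],[20,0],[34,2],[43,8],[45,18],[50,0]]
[[18,18],[20,0],[34,2],[43,8],[45,18],[50,0]]
[[18,18],[20,0],[34,2],[43,8],[45,18],[50,0]]
[[12,8],[14,0],[18,18],[20,0],[34,2],[43,8],[45,18],[50,0]]
[[12,8],[14,0],[17,3],[18,18],[20,3],[26,0],[34,2],[43,8],[45,18],[50,0]]
[[12,8],[14,0],[17,3],[18,18],[20,3],[26,0],[34,2],[43,8],[45,18],[50,0]]
[[12,8],[14,0],[17,3],[18,18],[20,3],[26,0],[34,2],[43,8],[45,18],[50,0]]
[[12,8],[14,0],[17,3],[18,18],[20,3],[26,0],[34,2],[43,8],[45,20],[48,18],[50,0]]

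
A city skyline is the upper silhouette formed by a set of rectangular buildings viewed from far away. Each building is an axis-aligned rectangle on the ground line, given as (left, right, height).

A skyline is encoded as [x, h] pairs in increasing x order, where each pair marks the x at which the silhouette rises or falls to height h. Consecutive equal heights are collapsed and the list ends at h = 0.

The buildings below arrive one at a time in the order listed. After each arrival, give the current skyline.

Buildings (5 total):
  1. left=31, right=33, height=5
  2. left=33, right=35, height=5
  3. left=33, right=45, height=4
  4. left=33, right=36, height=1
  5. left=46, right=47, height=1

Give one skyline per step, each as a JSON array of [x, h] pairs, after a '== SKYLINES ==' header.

== SKYLINES ==
[[31,5],[33,0]]
[[31,5],[35,0]]
[[31,5],[35,4],[45,0]]
[[31,5],[35,4],[45,0]]
[[31,5],[35,4],[45,0],[46,1],[47,0]]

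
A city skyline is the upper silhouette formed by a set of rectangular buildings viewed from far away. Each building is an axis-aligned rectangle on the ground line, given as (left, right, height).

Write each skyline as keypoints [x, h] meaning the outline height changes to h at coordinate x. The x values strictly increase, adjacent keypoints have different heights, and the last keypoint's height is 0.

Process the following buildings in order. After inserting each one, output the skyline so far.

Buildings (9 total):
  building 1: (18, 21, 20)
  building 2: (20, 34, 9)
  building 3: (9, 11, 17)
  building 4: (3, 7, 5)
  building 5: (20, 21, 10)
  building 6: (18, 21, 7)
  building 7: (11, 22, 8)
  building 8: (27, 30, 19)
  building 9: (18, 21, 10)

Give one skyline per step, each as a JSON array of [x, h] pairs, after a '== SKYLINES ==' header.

== SKYLINES ==
[[18,20],[21,0]]
[[18,20],[21,9],[34,0]]
[[9,17],[11,0],[18,20],[21,9],[34,0]]
[[3,5],[7,0],[9,17],[11,0],[18,20],[21,9],[34,0]]
[[3,5],[7,0],[9,17],[11,0],[18,20],[21,9],[34,0]]
[[3,5],[7,0],[9,17],[11,0],[18,20],[21,9],[34,0]]
[[3,5],[7,0],[9,17],[11,8],[18,20],[21,9],[34,0]]
[[3,5],[7,0],[9,17],[11,8],[18,20],[21,9],[27,19],[30,9],[34,0]]
[[3,5],[7,0],[9,17],[11,8],[18,20],[21,9],[27,19],[30,9],[34,0]]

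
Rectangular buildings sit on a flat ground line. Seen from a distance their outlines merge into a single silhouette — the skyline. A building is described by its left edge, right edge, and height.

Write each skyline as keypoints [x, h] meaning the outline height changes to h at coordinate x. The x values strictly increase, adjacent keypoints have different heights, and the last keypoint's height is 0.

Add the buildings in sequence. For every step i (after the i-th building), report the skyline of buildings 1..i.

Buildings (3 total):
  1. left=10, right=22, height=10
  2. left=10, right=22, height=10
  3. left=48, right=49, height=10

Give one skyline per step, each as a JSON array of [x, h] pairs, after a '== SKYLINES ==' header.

== SKYLINES ==
[[10,10],[22,0]]
[[10,10],[22,0]]
[[10,10],[22,0],[48,10],[49,0]]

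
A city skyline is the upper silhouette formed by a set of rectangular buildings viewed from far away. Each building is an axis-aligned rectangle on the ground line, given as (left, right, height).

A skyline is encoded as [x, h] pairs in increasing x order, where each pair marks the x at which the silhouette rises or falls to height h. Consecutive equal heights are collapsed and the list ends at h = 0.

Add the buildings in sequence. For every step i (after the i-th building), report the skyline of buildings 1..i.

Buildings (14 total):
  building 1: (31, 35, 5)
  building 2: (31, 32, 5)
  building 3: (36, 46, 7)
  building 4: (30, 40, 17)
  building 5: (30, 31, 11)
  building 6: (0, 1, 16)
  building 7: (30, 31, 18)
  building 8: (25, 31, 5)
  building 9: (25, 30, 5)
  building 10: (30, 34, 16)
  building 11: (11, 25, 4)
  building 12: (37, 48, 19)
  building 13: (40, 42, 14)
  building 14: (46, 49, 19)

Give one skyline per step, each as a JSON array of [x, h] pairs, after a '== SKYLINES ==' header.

== SKYLINES ==
[[31,5],[35,0]]
[[31,5],[35,0]]
[[31,5],[35,0],[36,7],[46,0]]
[[30,17],[40,7],[46,0]]
[[30,17],[40,7],[46,0]]
[[0,16],[1,0],[30,17],[40,7],[46,0]]
[[0,16],[1,0],[30,18],[31,17],[40,7],[46,0]]
[[0,16],[1,0],[25,5],[30,18],[31,17],[40,7],[46,0]]
[[0,16],[1,0],[25,5],[30,18],[31,17],[40,7],[46,0]]
[[0,16],[1,0],[25,5],[30,18],[31,17],[40,7],[46,0]]
[[0,16],[1,0],[11,4],[25,5],[30,18],[31,17],[40,7],[46,0]]
[[0,16],[1,0],[11,4],[25,5],[30,18],[31,17],[37,19],[48,0]]
[[0,16],[1,0],[11,4],[25,5],[30,18],[31,17],[37,19],[48,0]]
[[0,16],[1,0],[11,4],[25,5],[30,18],[31,17],[37,19],[49,0]]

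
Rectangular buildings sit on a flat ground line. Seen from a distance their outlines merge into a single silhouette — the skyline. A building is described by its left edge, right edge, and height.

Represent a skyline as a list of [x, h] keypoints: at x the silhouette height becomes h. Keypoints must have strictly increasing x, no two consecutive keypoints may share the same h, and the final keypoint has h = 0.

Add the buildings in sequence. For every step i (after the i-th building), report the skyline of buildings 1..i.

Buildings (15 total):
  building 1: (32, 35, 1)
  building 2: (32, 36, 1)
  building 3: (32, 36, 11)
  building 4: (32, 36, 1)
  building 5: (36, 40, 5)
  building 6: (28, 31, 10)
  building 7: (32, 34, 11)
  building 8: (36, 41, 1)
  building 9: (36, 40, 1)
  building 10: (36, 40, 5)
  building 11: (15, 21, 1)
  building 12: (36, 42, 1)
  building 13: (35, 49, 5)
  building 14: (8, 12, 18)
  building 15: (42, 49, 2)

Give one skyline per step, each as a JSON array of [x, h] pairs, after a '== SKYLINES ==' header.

== SKYLINES ==
[[32,1],[35,0]]
[[32,1],[36,0]]
[[32,11],[36,0]]
[[32,11],[36,0]]
[[32,11],[36,5],[40,0]]
[[28,10],[31,0],[32,11],[36,5],[40,0]]
[[28,10],[31,0],[32,11],[36,5],[40,0]]
[[28,10],[31,0],[32,11],[36,5],[40,1],[41,0]]
[[28,10],[31,0],[32,11],[36,5],[40,1],[41,0]]
[[28,10],[31,0],[32,11],[36,5],[40,1],[41,0]]
[[15,1],[21,0],[28,10],[31,0],[32,11],[36,5],[40,1],[41,0]]
[[15,1],[21,0],[28,10],[31,0],[32,11],[36,5],[40,1],[42,0]]
[[15,1],[21,0],[28,10],[31,0],[32,11],[36,5],[49,0]]
[[8,18],[12,0],[15,1],[21,0],[28,10],[31,0],[32,11],[36,5],[49,0]]
[[8,18],[12,0],[15,1],[21,0],[28,10],[31,0],[32,11],[36,5],[49,0]]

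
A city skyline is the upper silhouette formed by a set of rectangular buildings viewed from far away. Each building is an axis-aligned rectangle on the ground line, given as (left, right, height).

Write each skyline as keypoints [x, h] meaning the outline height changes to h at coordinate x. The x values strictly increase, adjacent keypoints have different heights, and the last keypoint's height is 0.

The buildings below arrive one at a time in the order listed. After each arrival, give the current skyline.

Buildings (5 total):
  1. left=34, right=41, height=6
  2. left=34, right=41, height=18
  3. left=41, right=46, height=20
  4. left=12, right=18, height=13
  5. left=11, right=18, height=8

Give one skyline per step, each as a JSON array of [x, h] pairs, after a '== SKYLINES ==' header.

== SKYLINES ==
[[34,6],[41,0]]
[[34,18],[41,0]]
[[34,18],[41,20],[46,0]]
[[12,13],[18,0],[34,18],[41,20],[46,0]]
[[11,8],[12,13],[18,0],[34,18],[41,20],[46,0]]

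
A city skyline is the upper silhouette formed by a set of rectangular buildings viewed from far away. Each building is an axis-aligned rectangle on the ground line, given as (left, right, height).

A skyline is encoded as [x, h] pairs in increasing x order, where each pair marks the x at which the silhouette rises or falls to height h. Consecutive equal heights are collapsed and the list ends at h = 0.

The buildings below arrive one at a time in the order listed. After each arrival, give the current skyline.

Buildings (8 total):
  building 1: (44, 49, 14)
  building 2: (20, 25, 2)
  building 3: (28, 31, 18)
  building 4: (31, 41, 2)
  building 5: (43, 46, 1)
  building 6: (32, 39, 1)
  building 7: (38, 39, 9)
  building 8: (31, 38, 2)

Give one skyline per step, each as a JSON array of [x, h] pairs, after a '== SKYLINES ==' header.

== SKYLINES ==
[[44,14],[49,0]]
[[20,2],[25,0],[44,14],[49,0]]
[[20,2],[25,0],[28,18],[31,0],[44,14],[49,0]]
[[20,2],[25,0],[28,18],[31,2],[41,0],[44,14],[49,0]]
[[20,2],[25,0],[28,18],[31,2],[41,0],[43,1],[44,14],[49,0]]
[[20,2],[25,0],[28,18],[31,2],[41,0],[43,1],[44,14],[49,0]]
[[20,2],[25,0],[28,18],[31,2],[38,9],[39,2],[41,0],[43,1],[44,14],[49,0]]
[[20,2],[25,0],[28,18],[31,2],[38,9],[39,2],[41,0],[43,1],[44,14],[49,0]]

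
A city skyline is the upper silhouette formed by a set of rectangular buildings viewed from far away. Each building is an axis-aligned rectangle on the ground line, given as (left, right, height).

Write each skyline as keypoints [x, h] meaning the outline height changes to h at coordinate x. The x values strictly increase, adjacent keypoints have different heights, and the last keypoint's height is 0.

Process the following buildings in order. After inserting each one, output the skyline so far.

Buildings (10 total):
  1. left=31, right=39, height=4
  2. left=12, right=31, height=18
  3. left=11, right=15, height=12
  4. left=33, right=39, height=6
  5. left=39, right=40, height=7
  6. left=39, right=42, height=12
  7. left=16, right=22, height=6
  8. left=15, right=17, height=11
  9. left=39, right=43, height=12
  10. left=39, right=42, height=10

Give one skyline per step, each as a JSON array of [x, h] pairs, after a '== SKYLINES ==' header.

== SKYLINES ==
[[31,4],[39,0]]
[[12,18],[31,4],[39,0]]
[[11,12],[12,18],[31,4],[39,0]]
[[11,12],[12,18],[31,4],[33,6],[39,0]]
[[11,12],[12,18],[31,4],[33,6],[39,7],[40,0]]
[[11,12],[12,18],[31,4],[33,6],[39,12],[42,0]]
[[11,12],[12,18],[31,4],[33,6],[39,12],[42,0]]
[[11,12],[12,18],[31,4],[33,6],[39,12],[42,0]]
[[11,12],[12,18],[31,4],[33,6],[39,12],[43,0]]
[[11,12],[12,18],[31,4],[33,6],[39,12],[43,0]]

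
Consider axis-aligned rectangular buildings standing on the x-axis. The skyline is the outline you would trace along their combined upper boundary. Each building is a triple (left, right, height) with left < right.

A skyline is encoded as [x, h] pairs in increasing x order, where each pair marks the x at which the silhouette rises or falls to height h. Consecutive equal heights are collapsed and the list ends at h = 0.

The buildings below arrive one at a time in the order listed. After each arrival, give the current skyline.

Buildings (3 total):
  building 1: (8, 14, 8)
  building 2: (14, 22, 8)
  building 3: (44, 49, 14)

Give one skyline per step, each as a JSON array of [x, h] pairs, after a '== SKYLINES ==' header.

== SKYLINES ==
[[8,8],[14,0]]
[[8,8],[22,0]]
[[8,8],[22,0],[44,14],[49,0]]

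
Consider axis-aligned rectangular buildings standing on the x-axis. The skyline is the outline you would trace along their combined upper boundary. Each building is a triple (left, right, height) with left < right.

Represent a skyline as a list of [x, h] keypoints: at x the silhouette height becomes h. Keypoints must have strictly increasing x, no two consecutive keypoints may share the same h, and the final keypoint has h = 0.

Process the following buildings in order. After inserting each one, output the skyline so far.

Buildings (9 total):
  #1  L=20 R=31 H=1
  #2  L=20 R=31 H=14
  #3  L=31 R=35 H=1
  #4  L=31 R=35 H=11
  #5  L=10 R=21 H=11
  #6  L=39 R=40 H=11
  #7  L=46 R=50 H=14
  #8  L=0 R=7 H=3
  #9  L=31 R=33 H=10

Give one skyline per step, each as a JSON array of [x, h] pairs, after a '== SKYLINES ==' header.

== SKYLINES ==
[[20,1],[31,0]]
[[20,14],[31,0]]
[[20,14],[31,1],[35,0]]
[[20,14],[31,11],[35,0]]
[[10,11],[20,14],[31,11],[35,0]]
[[10,11],[20,14],[31,11],[35,0],[39,11],[40,0]]
[[10,11],[20,14],[31,11],[35,0],[39,11],[40,0],[46,14],[50,0]]
[[0,3],[7,0],[10,11],[20,14],[31,11],[35,0],[39,11],[40,0],[46,14],[50,0]]
[[0,3],[7,0],[10,11],[20,14],[31,11],[35,0],[39,11],[40,0],[46,14],[50,0]]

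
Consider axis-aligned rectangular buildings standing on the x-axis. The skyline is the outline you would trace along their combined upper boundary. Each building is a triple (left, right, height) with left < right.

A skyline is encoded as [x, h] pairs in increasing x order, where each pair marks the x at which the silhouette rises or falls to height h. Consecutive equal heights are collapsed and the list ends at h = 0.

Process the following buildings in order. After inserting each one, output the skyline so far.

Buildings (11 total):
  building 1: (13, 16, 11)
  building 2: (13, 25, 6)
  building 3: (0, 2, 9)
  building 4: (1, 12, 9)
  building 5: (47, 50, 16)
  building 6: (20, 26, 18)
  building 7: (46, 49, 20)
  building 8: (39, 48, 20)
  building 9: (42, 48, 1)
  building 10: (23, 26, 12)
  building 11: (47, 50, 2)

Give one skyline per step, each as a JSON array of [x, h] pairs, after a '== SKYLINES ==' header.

== SKYLINES ==
[[13,11],[16,0]]
[[13,11],[16,6],[25,0]]
[[0,9],[2,0],[13,11],[16,6],[25,0]]
[[0,9],[12,0],[13,11],[16,6],[25,0]]
[[0,9],[12,0],[13,11],[16,6],[25,0],[47,16],[50,0]]
[[0,9],[12,0],[13,11],[16,6],[20,18],[26,0],[47,16],[50,0]]
[[0,9],[12,0],[13,11],[16,6],[20,18],[26,0],[46,20],[49,16],[50,0]]
[[0,9],[12,0],[13,11],[16,6],[20,18],[26,0],[39,20],[49,16],[50,0]]
[[0,9],[12,0],[13,11],[16,6],[20,18],[26,0],[39,20],[49,16],[50,0]]
[[0,9],[12,0],[13,11],[16,6],[20,18],[26,0],[39,20],[49,16],[50,0]]
[[0,9],[12,0],[13,11],[16,6],[20,18],[26,0],[39,20],[49,16],[50,0]]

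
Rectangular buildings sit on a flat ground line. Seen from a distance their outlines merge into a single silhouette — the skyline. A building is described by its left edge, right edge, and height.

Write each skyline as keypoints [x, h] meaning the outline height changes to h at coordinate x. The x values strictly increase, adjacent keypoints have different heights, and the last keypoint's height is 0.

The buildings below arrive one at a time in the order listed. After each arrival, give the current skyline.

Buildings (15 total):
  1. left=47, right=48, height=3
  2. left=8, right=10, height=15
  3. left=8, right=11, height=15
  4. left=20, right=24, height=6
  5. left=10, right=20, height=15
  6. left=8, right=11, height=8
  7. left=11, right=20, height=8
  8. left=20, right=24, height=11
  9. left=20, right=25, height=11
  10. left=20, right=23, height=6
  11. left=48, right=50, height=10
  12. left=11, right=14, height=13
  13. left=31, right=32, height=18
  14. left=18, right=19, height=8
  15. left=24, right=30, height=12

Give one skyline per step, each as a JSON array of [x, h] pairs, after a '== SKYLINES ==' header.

== SKYLINES ==
[[47,3],[48,0]]
[[8,15],[10,0],[47,3],[48,0]]
[[8,15],[11,0],[47,3],[48,0]]
[[8,15],[11,0],[20,6],[24,0],[47,3],[48,0]]
[[8,15],[20,6],[24,0],[47,3],[48,0]]
[[8,15],[20,6],[24,0],[47,3],[48,0]]
[[8,15],[20,6],[24,0],[47,3],[48,0]]
[[8,15],[20,11],[24,0],[47,3],[48,0]]
[[8,15],[20,11],[25,0],[47,3],[48,0]]
[[8,15],[20,11],[25,0],[47,3],[48,0]]
[[8,15],[20,11],[25,0],[47,3],[48,10],[50,0]]
[[8,15],[20,11],[25,0],[47,3],[48,10],[50,0]]
[[8,15],[20,11],[25,0],[31,18],[32,0],[47,3],[48,10],[50,0]]
[[8,15],[20,11],[25,0],[31,18],[32,0],[47,3],[48,10],[50,0]]
[[8,15],[20,11],[24,12],[30,0],[31,18],[32,0],[47,3],[48,10],[50,0]]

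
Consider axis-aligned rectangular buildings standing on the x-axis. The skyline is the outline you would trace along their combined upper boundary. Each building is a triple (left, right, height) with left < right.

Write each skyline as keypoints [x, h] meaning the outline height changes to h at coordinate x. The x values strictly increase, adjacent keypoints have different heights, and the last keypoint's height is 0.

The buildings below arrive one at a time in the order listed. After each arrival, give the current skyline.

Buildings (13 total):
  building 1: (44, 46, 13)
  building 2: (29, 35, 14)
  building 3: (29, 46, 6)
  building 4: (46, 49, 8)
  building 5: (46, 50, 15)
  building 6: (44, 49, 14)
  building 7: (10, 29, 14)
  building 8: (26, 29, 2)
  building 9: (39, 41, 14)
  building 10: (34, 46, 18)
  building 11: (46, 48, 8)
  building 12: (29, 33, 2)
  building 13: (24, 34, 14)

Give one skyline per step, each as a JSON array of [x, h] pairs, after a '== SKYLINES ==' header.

== SKYLINES ==
[[44,13],[46,0]]
[[29,14],[35,0],[44,13],[46,0]]
[[29,14],[35,6],[44,13],[46,0]]
[[29,14],[35,6],[44,13],[46,8],[49,0]]
[[29,14],[35,6],[44,13],[46,15],[50,0]]
[[29,14],[35,6],[44,14],[46,15],[50,0]]
[[10,14],[35,6],[44,14],[46,15],[50,0]]
[[10,14],[35,6],[44,14],[46,15],[50,0]]
[[10,14],[35,6],[39,14],[41,6],[44,14],[46,15],[50,0]]
[[10,14],[34,18],[46,15],[50,0]]
[[10,14],[34,18],[46,15],[50,0]]
[[10,14],[34,18],[46,15],[50,0]]
[[10,14],[34,18],[46,15],[50,0]]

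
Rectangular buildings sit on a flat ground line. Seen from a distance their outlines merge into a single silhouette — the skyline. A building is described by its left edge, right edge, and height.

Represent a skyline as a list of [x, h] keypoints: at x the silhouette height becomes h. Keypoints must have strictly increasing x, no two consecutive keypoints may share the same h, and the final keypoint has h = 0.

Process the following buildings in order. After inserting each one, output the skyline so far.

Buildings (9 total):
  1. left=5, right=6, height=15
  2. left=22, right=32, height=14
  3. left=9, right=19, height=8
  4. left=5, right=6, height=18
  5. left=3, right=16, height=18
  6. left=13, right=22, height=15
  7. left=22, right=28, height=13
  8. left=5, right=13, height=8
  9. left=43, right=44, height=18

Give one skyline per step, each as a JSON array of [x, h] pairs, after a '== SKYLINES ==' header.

== SKYLINES ==
[[5,15],[6,0]]
[[5,15],[6,0],[22,14],[32,0]]
[[5,15],[6,0],[9,8],[19,0],[22,14],[32,0]]
[[5,18],[6,0],[9,8],[19,0],[22,14],[32,0]]
[[3,18],[16,8],[19,0],[22,14],[32,0]]
[[3,18],[16,15],[22,14],[32,0]]
[[3,18],[16,15],[22,14],[32,0]]
[[3,18],[16,15],[22,14],[32,0]]
[[3,18],[16,15],[22,14],[32,0],[43,18],[44,0]]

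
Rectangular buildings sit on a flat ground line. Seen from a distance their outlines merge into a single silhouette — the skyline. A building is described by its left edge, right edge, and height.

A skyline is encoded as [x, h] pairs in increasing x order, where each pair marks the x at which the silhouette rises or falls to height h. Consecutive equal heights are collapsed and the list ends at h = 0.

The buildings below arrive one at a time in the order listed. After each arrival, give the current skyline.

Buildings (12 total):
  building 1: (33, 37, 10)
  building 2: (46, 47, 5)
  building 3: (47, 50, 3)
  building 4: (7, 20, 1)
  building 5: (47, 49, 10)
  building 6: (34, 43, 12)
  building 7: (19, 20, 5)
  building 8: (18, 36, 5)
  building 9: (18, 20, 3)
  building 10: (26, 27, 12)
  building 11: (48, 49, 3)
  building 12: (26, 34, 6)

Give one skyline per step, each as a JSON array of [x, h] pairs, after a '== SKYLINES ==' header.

== SKYLINES ==
[[33,10],[37,0]]
[[33,10],[37,0],[46,5],[47,0]]
[[33,10],[37,0],[46,5],[47,3],[50,0]]
[[7,1],[20,0],[33,10],[37,0],[46,5],[47,3],[50,0]]
[[7,1],[20,0],[33,10],[37,0],[46,5],[47,10],[49,3],[50,0]]
[[7,1],[20,0],[33,10],[34,12],[43,0],[46,5],[47,10],[49,3],[50,0]]
[[7,1],[19,5],[20,0],[33,10],[34,12],[43,0],[46,5],[47,10],[49,3],[50,0]]
[[7,1],[18,5],[33,10],[34,12],[43,0],[46,5],[47,10],[49,3],[50,0]]
[[7,1],[18,5],[33,10],[34,12],[43,0],[46,5],[47,10],[49,3],[50,0]]
[[7,1],[18,5],[26,12],[27,5],[33,10],[34,12],[43,0],[46,5],[47,10],[49,3],[50,0]]
[[7,1],[18,5],[26,12],[27,5],[33,10],[34,12],[43,0],[46,5],[47,10],[49,3],[50,0]]
[[7,1],[18,5],[26,12],[27,6],[33,10],[34,12],[43,0],[46,5],[47,10],[49,3],[50,0]]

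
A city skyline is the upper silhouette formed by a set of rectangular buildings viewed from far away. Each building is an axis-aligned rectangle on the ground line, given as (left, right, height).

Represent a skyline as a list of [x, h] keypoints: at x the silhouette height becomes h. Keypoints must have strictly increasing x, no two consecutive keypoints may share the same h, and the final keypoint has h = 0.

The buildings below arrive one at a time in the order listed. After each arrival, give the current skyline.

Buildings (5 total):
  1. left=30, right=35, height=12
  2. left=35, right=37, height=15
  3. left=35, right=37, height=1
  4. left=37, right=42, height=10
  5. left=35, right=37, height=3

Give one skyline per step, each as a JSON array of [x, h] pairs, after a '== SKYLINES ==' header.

== SKYLINES ==
[[30,12],[35,0]]
[[30,12],[35,15],[37,0]]
[[30,12],[35,15],[37,0]]
[[30,12],[35,15],[37,10],[42,0]]
[[30,12],[35,15],[37,10],[42,0]]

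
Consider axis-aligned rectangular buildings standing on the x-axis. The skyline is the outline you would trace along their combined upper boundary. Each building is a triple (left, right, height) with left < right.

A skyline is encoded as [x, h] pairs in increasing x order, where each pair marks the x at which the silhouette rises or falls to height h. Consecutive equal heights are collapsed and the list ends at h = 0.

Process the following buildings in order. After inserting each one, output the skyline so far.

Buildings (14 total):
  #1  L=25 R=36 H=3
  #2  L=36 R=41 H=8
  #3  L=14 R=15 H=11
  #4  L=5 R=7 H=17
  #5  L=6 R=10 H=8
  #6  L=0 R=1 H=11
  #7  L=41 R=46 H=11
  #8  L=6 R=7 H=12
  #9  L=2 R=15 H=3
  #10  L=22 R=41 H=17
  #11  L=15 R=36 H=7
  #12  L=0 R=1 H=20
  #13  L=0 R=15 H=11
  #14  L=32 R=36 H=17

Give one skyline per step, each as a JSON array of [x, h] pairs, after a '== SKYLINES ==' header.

== SKYLINES ==
[[25,3],[36,0]]
[[25,3],[36,8],[41,0]]
[[14,11],[15,0],[25,3],[36,8],[41,0]]
[[5,17],[7,0],[14,11],[15,0],[25,3],[36,8],[41,0]]
[[5,17],[7,8],[10,0],[14,11],[15,0],[25,3],[36,8],[41,0]]
[[0,11],[1,0],[5,17],[7,8],[10,0],[14,11],[15,0],[25,3],[36,8],[41,0]]
[[0,11],[1,0],[5,17],[7,8],[10,0],[14,11],[15,0],[25,3],[36,8],[41,11],[46,0]]
[[0,11],[1,0],[5,17],[7,8],[10,0],[14,11],[15,0],[25,3],[36,8],[41,11],[46,0]]
[[0,11],[1,0],[2,3],[5,17],[7,8],[10,3],[14,11],[15,0],[25,3],[36,8],[41,11],[46,0]]
[[0,11],[1,0],[2,3],[5,17],[7,8],[10,3],[14,11],[15,0],[22,17],[41,11],[46,0]]
[[0,11],[1,0],[2,3],[5,17],[7,8],[10,3],[14,11],[15,7],[22,17],[41,11],[46,0]]
[[0,20],[1,0],[2,3],[5,17],[7,8],[10,3],[14,11],[15,7],[22,17],[41,11],[46,0]]
[[0,20],[1,11],[5,17],[7,11],[15,7],[22,17],[41,11],[46,0]]
[[0,20],[1,11],[5,17],[7,11],[15,7],[22,17],[41,11],[46,0]]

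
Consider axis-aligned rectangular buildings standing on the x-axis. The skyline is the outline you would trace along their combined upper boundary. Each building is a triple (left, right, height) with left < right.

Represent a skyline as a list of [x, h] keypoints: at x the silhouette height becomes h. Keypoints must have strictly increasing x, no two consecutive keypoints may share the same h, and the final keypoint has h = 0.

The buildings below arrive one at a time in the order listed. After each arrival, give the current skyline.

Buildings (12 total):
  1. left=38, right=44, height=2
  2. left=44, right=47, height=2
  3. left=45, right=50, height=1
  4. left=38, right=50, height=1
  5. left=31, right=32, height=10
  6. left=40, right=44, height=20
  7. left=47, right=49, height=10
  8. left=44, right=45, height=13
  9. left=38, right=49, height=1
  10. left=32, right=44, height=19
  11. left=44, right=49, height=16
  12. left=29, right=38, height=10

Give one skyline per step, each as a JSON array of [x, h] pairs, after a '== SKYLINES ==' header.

== SKYLINES ==
[[38,2],[44,0]]
[[38,2],[47,0]]
[[38,2],[47,1],[50,0]]
[[38,2],[47,1],[50,0]]
[[31,10],[32,0],[38,2],[47,1],[50,0]]
[[31,10],[32,0],[38,2],[40,20],[44,2],[47,1],[50,0]]
[[31,10],[32,0],[38,2],[40,20],[44,2],[47,10],[49,1],[50,0]]
[[31,10],[32,0],[38,2],[40,20],[44,13],[45,2],[47,10],[49,1],[50,0]]
[[31,10],[32,0],[38,2],[40,20],[44,13],[45,2],[47,10],[49,1],[50,0]]
[[31,10],[32,19],[40,20],[44,13],[45,2],[47,10],[49,1],[50,0]]
[[31,10],[32,19],[40,20],[44,16],[49,1],[50,0]]
[[29,10],[32,19],[40,20],[44,16],[49,1],[50,0]]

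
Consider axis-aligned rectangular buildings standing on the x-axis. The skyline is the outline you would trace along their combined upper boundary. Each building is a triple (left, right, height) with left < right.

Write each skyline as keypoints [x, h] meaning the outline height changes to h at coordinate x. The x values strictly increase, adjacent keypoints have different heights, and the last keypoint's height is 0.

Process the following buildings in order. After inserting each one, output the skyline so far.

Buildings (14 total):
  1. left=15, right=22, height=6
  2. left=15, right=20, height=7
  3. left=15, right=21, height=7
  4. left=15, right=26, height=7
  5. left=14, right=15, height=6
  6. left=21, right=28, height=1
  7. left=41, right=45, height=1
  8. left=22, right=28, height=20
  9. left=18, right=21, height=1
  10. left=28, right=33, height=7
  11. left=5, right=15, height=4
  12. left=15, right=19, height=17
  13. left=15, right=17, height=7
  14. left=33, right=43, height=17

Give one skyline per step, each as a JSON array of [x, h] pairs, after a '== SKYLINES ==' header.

== SKYLINES ==
[[15,6],[22,0]]
[[15,7],[20,6],[22,0]]
[[15,7],[21,6],[22,0]]
[[15,7],[26,0]]
[[14,6],[15,7],[26,0]]
[[14,6],[15,7],[26,1],[28,0]]
[[14,6],[15,7],[26,1],[28,0],[41,1],[45,0]]
[[14,6],[15,7],[22,20],[28,0],[41,1],[45,0]]
[[14,6],[15,7],[22,20],[28,0],[41,1],[45,0]]
[[14,6],[15,7],[22,20],[28,7],[33,0],[41,1],[45,0]]
[[5,4],[14,6],[15,7],[22,20],[28,7],[33,0],[41,1],[45,0]]
[[5,4],[14,6],[15,17],[19,7],[22,20],[28,7],[33,0],[41,1],[45,0]]
[[5,4],[14,6],[15,17],[19,7],[22,20],[28,7],[33,0],[41,1],[45,0]]
[[5,4],[14,6],[15,17],[19,7],[22,20],[28,7],[33,17],[43,1],[45,0]]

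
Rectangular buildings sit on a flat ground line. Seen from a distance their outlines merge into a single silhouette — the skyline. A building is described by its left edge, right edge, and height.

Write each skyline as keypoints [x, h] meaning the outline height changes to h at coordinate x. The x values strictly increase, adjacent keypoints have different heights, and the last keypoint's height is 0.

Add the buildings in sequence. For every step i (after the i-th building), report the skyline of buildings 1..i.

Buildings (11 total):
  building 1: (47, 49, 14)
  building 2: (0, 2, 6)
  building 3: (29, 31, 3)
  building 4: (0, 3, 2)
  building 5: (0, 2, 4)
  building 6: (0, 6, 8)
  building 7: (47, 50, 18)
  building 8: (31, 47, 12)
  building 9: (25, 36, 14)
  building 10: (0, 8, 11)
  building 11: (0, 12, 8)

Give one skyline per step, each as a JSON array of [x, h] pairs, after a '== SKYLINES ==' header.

== SKYLINES ==
[[47,14],[49,0]]
[[0,6],[2,0],[47,14],[49,0]]
[[0,6],[2,0],[29,3],[31,0],[47,14],[49,0]]
[[0,6],[2,2],[3,0],[29,3],[31,0],[47,14],[49,0]]
[[0,6],[2,2],[3,0],[29,3],[31,0],[47,14],[49,0]]
[[0,8],[6,0],[29,3],[31,0],[47,14],[49,0]]
[[0,8],[6,0],[29,3],[31,0],[47,18],[50,0]]
[[0,8],[6,0],[29,3],[31,12],[47,18],[50,0]]
[[0,8],[6,0],[25,14],[36,12],[47,18],[50,0]]
[[0,11],[8,0],[25,14],[36,12],[47,18],[50,0]]
[[0,11],[8,8],[12,0],[25,14],[36,12],[47,18],[50,0]]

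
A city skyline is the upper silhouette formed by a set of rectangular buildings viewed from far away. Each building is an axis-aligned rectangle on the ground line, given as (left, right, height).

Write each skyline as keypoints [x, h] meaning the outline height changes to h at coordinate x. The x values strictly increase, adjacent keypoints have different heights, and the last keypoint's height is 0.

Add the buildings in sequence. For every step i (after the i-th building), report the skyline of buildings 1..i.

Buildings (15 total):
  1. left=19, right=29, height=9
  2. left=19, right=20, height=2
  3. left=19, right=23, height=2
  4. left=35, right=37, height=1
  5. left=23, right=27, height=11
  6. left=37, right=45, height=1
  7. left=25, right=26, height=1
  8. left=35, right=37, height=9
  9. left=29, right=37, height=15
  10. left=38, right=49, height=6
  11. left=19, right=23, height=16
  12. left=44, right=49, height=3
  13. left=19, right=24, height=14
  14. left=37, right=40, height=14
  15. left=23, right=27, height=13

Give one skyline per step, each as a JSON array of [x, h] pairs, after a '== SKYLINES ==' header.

== SKYLINES ==
[[19,9],[29,0]]
[[19,9],[29,0]]
[[19,9],[29,0]]
[[19,9],[29,0],[35,1],[37,0]]
[[19,9],[23,11],[27,9],[29,0],[35,1],[37,0]]
[[19,9],[23,11],[27,9],[29,0],[35,1],[45,0]]
[[19,9],[23,11],[27,9],[29,0],[35,1],[45,0]]
[[19,9],[23,11],[27,9],[29,0],[35,9],[37,1],[45,0]]
[[19,9],[23,11],[27,9],[29,15],[37,1],[45,0]]
[[19,9],[23,11],[27,9],[29,15],[37,1],[38,6],[49,0]]
[[19,16],[23,11],[27,9],[29,15],[37,1],[38,6],[49,0]]
[[19,16],[23,11],[27,9],[29,15],[37,1],[38,6],[49,0]]
[[19,16],[23,14],[24,11],[27,9],[29,15],[37,1],[38,6],[49,0]]
[[19,16],[23,14],[24,11],[27,9],[29,15],[37,14],[40,6],[49,0]]
[[19,16],[23,14],[24,13],[27,9],[29,15],[37,14],[40,6],[49,0]]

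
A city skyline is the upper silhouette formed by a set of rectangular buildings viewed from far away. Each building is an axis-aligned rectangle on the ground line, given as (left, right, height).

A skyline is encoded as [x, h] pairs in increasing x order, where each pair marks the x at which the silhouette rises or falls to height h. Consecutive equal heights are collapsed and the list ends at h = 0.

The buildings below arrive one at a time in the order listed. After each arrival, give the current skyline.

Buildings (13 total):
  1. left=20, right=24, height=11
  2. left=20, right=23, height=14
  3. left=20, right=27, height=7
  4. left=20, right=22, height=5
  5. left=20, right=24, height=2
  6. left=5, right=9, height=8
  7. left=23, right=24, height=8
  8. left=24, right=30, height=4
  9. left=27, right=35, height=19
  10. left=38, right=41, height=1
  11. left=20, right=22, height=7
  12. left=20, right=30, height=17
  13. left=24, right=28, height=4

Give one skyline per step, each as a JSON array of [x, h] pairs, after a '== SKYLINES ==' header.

== SKYLINES ==
[[20,11],[24,0]]
[[20,14],[23,11],[24,0]]
[[20,14],[23,11],[24,7],[27,0]]
[[20,14],[23,11],[24,7],[27,0]]
[[20,14],[23,11],[24,7],[27,0]]
[[5,8],[9,0],[20,14],[23,11],[24,7],[27,0]]
[[5,8],[9,0],[20,14],[23,11],[24,7],[27,0]]
[[5,8],[9,0],[20,14],[23,11],[24,7],[27,4],[30,0]]
[[5,8],[9,0],[20,14],[23,11],[24,7],[27,19],[35,0]]
[[5,8],[9,0],[20,14],[23,11],[24,7],[27,19],[35,0],[38,1],[41,0]]
[[5,8],[9,0],[20,14],[23,11],[24,7],[27,19],[35,0],[38,1],[41,0]]
[[5,8],[9,0],[20,17],[27,19],[35,0],[38,1],[41,0]]
[[5,8],[9,0],[20,17],[27,19],[35,0],[38,1],[41,0]]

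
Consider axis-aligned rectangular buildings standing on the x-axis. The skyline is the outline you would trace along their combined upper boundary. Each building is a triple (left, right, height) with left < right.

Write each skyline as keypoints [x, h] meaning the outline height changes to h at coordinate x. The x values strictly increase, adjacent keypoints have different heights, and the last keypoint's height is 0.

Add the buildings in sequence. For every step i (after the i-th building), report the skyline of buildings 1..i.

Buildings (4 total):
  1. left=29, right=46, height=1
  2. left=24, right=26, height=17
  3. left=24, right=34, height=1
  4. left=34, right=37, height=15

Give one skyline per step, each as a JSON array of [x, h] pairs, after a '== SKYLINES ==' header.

== SKYLINES ==
[[29,1],[46,0]]
[[24,17],[26,0],[29,1],[46,0]]
[[24,17],[26,1],[46,0]]
[[24,17],[26,1],[34,15],[37,1],[46,0]]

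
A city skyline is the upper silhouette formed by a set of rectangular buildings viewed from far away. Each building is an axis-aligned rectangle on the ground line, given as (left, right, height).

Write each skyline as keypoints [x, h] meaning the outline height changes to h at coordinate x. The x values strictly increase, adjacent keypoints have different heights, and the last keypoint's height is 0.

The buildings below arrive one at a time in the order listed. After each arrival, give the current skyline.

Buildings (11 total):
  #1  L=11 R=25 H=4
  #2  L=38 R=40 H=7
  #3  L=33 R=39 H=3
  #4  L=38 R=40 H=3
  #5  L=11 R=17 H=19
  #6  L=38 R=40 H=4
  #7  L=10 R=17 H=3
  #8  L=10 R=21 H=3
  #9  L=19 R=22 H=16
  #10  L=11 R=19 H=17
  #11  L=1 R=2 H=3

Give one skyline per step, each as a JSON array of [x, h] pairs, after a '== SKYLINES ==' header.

== SKYLINES ==
[[11,4],[25,0]]
[[11,4],[25,0],[38,7],[40,0]]
[[11,4],[25,0],[33,3],[38,7],[40,0]]
[[11,4],[25,0],[33,3],[38,7],[40,0]]
[[11,19],[17,4],[25,0],[33,3],[38,7],[40,0]]
[[11,19],[17,4],[25,0],[33,3],[38,7],[40,0]]
[[10,3],[11,19],[17,4],[25,0],[33,3],[38,7],[40,0]]
[[10,3],[11,19],[17,4],[25,0],[33,3],[38,7],[40,0]]
[[10,3],[11,19],[17,4],[19,16],[22,4],[25,0],[33,3],[38,7],[40,0]]
[[10,3],[11,19],[17,17],[19,16],[22,4],[25,0],[33,3],[38,7],[40,0]]
[[1,3],[2,0],[10,3],[11,19],[17,17],[19,16],[22,4],[25,0],[33,3],[38,7],[40,0]]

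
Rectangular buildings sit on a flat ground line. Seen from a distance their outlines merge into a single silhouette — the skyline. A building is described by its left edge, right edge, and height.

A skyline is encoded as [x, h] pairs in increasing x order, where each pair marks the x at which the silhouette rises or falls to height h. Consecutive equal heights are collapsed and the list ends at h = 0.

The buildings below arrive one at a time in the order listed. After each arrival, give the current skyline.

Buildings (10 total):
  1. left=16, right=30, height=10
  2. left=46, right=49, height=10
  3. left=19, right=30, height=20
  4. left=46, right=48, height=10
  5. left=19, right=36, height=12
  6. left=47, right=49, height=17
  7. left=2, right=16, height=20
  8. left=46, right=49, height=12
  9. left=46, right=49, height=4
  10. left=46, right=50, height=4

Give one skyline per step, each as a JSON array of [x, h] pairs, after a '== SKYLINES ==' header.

== SKYLINES ==
[[16,10],[30,0]]
[[16,10],[30,0],[46,10],[49,0]]
[[16,10],[19,20],[30,0],[46,10],[49,0]]
[[16,10],[19,20],[30,0],[46,10],[49,0]]
[[16,10],[19,20],[30,12],[36,0],[46,10],[49,0]]
[[16,10],[19,20],[30,12],[36,0],[46,10],[47,17],[49,0]]
[[2,20],[16,10],[19,20],[30,12],[36,0],[46,10],[47,17],[49,0]]
[[2,20],[16,10],[19,20],[30,12],[36,0],[46,12],[47,17],[49,0]]
[[2,20],[16,10],[19,20],[30,12],[36,0],[46,12],[47,17],[49,0]]
[[2,20],[16,10],[19,20],[30,12],[36,0],[46,12],[47,17],[49,4],[50,0]]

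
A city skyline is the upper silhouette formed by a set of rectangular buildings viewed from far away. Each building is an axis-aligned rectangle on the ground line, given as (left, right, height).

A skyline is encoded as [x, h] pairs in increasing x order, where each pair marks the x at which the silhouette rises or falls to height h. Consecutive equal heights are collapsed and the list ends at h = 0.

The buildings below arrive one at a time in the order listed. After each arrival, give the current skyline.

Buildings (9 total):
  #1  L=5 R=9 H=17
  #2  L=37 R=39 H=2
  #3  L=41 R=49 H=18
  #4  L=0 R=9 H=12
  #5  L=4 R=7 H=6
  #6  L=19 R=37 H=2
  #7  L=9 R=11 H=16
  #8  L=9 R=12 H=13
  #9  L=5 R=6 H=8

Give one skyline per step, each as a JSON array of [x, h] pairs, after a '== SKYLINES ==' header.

== SKYLINES ==
[[5,17],[9,0]]
[[5,17],[9,0],[37,2],[39,0]]
[[5,17],[9,0],[37,2],[39,0],[41,18],[49,0]]
[[0,12],[5,17],[9,0],[37,2],[39,0],[41,18],[49,0]]
[[0,12],[5,17],[9,0],[37,2],[39,0],[41,18],[49,0]]
[[0,12],[5,17],[9,0],[19,2],[39,0],[41,18],[49,0]]
[[0,12],[5,17],[9,16],[11,0],[19,2],[39,0],[41,18],[49,0]]
[[0,12],[5,17],[9,16],[11,13],[12,0],[19,2],[39,0],[41,18],[49,0]]
[[0,12],[5,17],[9,16],[11,13],[12,0],[19,2],[39,0],[41,18],[49,0]]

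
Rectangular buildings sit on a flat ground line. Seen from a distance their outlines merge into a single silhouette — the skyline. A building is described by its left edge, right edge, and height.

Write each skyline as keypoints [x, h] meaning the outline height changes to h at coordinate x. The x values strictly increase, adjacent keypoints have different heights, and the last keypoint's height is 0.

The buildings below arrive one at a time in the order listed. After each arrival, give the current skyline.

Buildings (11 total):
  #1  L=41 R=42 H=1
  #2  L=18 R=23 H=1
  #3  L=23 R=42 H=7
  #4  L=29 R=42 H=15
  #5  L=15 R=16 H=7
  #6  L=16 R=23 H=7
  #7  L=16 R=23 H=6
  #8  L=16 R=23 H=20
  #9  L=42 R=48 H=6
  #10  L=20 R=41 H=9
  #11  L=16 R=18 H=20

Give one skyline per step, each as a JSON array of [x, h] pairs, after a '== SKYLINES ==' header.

== SKYLINES ==
[[41,1],[42,0]]
[[18,1],[23,0],[41,1],[42,0]]
[[18,1],[23,7],[42,0]]
[[18,1],[23,7],[29,15],[42,0]]
[[15,7],[16,0],[18,1],[23,7],[29,15],[42,0]]
[[15,7],[29,15],[42,0]]
[[15,7],[29,15],[42,0]]
[[15,7],[16,20],[23,7],[29,15],[42,0]]
[[15,7],[16,20],[23,7],[29,15],[42,6],[48,0]]
[[15,7],[16,20],[23,9],[29,15],[42,6],[48,0]]
[[15,7],[16,20],[23,9],[29,15],[42,6],[48,0]]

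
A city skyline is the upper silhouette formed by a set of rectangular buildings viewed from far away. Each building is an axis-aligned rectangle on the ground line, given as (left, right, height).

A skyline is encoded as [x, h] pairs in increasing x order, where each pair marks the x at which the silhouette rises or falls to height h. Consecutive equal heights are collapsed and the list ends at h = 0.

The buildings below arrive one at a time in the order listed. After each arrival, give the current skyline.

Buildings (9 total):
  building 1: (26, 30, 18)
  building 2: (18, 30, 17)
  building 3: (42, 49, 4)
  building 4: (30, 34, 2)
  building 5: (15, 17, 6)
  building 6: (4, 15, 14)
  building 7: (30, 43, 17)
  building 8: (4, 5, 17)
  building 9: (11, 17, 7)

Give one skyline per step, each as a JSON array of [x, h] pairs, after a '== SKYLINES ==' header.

== SKYLINES ==
[[26,18],[30,0]]
[[18,17],[26,18],[30,0]]
[[18,17],[26,18],[30,0],[42,4],[49,0]]
[[18,17],[26,18],[30,2],[34,0],[42,4],[49,0]]
[[15,6],[17,0],[18,17],[26,18],[30,2],[34,0],[42,4],[49,0]]
[[4,14],[15,6],[17,0],[18,17],[26,18],[30,2],[34,0],[42,4],[49,0]]
[[4,14],[15,6],[17,0],[18,17],[26,18],[30,17],[43,4],[49,0]]
[[4,17],[5,14],[15,6],[17,0],[18,17],[26,18],[30,17],[43,4],[49,0]]
[[4,17],[5,14],[15,7],[17,0],[18,17],[26,18],[30,17],[43,4],[49,0]]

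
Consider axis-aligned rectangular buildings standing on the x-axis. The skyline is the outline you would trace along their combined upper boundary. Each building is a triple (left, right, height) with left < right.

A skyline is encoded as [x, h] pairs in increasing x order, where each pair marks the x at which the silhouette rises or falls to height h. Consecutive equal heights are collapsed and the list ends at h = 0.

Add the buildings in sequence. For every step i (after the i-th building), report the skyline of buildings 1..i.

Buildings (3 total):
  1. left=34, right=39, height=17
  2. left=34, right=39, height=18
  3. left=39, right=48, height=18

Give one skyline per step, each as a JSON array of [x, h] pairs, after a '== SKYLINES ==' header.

== SKYLINES ==
[[34,17],[39,0]]
[[34,18],[39,0]]
[[34,18],[48,0]]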